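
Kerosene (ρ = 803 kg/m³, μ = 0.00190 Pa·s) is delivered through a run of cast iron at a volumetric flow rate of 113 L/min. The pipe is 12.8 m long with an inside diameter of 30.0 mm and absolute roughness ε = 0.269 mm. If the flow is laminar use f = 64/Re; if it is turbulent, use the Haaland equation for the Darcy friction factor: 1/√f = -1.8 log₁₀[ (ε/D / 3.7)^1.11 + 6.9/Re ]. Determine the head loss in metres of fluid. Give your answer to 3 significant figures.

h_f ≈ 5.92 m

Q = 113 L/min = 113/60000 = 0.001883 m³/s.
Cross-sectional area A = πD²/4 = π(0.03)²/4 = 0.0007069 m²; mean velocity V = Q/A = 0.001883/0.0007069 = 2.664 m/s.
Reynolds number Re = ρVD/μ = 803 · 2.664 · 0.03 / 0.0019 = 3.378e+04.
Re > 4000 → turbulent. Relative roughness ε/D = 0.000269/0.03 = 0.00897. Haaland: 1/√f = -1.8 log₁₀[(0.00897/3.7)^1.11 + 6.9/3.378e+04] = -1.8 log₁₀[0.00125 + 0.000204] = 5.108, so f = 0.03833.
Darcy-Weisbach: ΔP = f(L/D)(ρV²/2) = 0.03833·(12.8/0.03)·(803·2.664²/2) = 0.03833·426.7·2850 = 4.662e+04 Pa.
Head loss h_f = ΔP/(ρg) = 4.662e+04/(803·9.81) = 5.92 m.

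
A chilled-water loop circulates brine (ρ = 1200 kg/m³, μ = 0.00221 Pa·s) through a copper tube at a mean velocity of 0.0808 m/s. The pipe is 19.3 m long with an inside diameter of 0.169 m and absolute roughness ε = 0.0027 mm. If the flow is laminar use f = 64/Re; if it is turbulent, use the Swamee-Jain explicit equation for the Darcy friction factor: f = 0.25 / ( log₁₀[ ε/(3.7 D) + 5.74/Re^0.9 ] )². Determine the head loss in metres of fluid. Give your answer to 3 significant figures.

Reynolds number Re = ρVD/μ = 1200 · 0.0808 · 0.169 / 0.00221 = 7415.
Re > 4000 → turbulent. Relative roughness ε/D = 2.7e-06/0.169 = 1.6e-05. Swamee-Jain: f = 0.25/(log₁₀[1.6e-05/3.7 + 5.74/7415^0.9])² = 0.25/(log₁₀[4.32e-06 + 0.00189])² = 0.25/(-2.723)² = 0.03371.
Darcy-Weisbach: ΔP = f(L/D)(ρV²/2) = 0.03371·(19.3/0.169)·(1200·0.0808²/2) = 0.03371·114.2·3.917 = 15.08 Pa.
Head loss h_f = ΔP/(ρg) = 15.08/(1200·9.81) = 0.00128 m.

h_f ≈ 0.00128 m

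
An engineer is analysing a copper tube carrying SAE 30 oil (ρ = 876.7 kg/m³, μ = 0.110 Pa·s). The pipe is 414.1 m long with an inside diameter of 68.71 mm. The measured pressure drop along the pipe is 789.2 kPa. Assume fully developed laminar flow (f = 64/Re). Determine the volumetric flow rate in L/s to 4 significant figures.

Q ≈ 9.478 L/s

For laminar flow, f = 64/Re with Re = ρVD/μ, so Darcy-Weisbach reduces to ΔP = 32μLV/D². Solving for V: V = ΔP·D²/(32μL) = 7.892e+05·(0.06871)²/(32·0.11·414.1) = 2.556 m/s.
Check: Re = ρVD/μ = 876.7·2.556·0.06871/0.11 = 1400 < 2300, so the laminar assumption holds.
Q = V·A = 2.556·(π/4·0.06871²) = 0.009478 m³/s = 9.478 L/s.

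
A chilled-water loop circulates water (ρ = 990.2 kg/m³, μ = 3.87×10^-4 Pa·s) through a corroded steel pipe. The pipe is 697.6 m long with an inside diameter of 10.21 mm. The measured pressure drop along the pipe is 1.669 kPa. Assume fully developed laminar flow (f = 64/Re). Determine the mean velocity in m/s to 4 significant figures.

For laminar flow, f = 64/Re with Re = ρVD/μ, so Darcy-Weisbach reduces to ΔP = 32μLV/D². Solving for V: V = ΔP·D²/(32μL) = 1669·(0.01021)²/(32·0.000387·697.6) = 0.02014 m/s.
Check: Re = ρVD/μ = 990.2·0.02014·0.01021/0.000387 = 526.1 < 2300, so the laminar assumption holds.

V ≈ 0.02014 m/s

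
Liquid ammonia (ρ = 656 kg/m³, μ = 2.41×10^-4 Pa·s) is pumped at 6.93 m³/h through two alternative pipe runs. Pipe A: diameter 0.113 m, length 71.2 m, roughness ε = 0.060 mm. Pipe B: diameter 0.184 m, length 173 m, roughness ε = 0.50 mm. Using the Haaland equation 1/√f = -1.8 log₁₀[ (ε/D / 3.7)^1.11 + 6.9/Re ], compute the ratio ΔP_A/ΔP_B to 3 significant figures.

ΔP_A/ΔP_B ≈ 3.58

Pipe A: V = Q/A = 0.001925/0.01003 = 0.1919 m/s; Re = 5.904e+04; ε/D = 0.000531; Haaland → f = 0.02175; ΔP_A = f(L/D)(ρV²/2) = 165.6 Pa.
Pipe B: V = Q/A = 0.001925/0.02659 = 0.07239 m/s; Re = 3.626e+04; ε/D = 0.00272; Haaland → f = 0.02865; ΔP_B = f(L/D)(ρV²/2) = 46.31 Pa.
ΔP_A/ΔP_B = 165.6/46.31 = 3.58.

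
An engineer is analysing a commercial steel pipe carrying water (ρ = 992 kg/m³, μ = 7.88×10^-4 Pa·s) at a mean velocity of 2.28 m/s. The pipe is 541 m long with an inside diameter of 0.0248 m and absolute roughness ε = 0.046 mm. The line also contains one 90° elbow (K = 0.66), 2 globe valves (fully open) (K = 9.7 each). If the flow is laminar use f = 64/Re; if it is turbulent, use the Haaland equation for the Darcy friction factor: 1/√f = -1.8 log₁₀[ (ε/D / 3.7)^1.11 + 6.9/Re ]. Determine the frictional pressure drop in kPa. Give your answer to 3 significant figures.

ΔP ≈ 1470 kPa

Reynolds number Re = ρVD/μ = 992 · 2.28 · 0.0248 / 0.000788 = 7.118e+04.
Re > 4000 → turbulent. Relative roughness ε/D = 4.6e-05/0.0248 = 0.00185. Haaland: 1/√f = -1.8 log₁₀[(0.00185/3.7)^1.11 + 6.9/7.118e+04] = -1.8 log₁₀[0.000217 + 9.69e-05] = 6.305, so f = 0.02516.
Total minor-loss coefficient ΣK = 1·0.66 + 2·9.7 = 20.1.
ΔP = [f·L/D + ΣK]·(ρV²/2) = [0.02516·541/0.0248 + 20.1]·(992·2.28²/2) = [548.8 + 20.1]·2578 = 1.467e+06 Pa.
ΔP = 1.467e+06 Pa = 1470 kPa.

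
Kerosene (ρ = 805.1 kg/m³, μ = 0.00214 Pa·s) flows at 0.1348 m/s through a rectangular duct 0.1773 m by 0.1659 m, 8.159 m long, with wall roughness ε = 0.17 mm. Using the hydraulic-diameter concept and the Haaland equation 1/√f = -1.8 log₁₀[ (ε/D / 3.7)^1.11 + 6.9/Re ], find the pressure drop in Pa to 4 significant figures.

Hydraulic diameter D_h = 4A/P = 4·(0.1773·0.1659)/(2·(0.1773+0.1659)) = 0.1177/0.6864 = 0.1714 m.
Re = ρVD_h/μ = 805.1·0.1348·0.1714/0.00214 = 8693.
ε/D_h = 0.00017/0.1714 = 0.000992; Haaland gives 1/√f = -1.8 log₁₀[0.000108+0.000794] = 5.48, so f = 0.03329.
ΔP = f(L/D_h)(ρV²/2) = 0.03329·8.159/0.1714·7.315 = 11.59 Pa.

ΔP ≈ 11.59 Pa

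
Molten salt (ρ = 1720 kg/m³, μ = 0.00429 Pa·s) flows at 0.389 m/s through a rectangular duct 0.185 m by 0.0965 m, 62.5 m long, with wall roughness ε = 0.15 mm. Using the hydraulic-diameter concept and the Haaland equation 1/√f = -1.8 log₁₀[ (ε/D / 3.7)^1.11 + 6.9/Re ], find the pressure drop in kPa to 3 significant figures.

ΔP ≈ 1.80 kPa

Hydraulic diameter D_h = 4A/P = 4·(0.185·0.0965)/(2·(0.185+0.0965)) = 0.07141/0.563 = 0.1268 m.
Re = ρVD_h/μ = 1720·0.389·0.1268/0.00429 = 1.978e+04.
ε/D_h = 0.00015/0.1268 = 0.00118; Haaland gives 1/√f = -1.8 log₁₀[0.000132+0.000349] = 5.973, so f = 0.02803.
ΔP = f(L/D_h)(ρV²/2) = 0.02803·62.5/0.1268·130.1 = 1798 Pa.
ΔP = 1.80 kPa.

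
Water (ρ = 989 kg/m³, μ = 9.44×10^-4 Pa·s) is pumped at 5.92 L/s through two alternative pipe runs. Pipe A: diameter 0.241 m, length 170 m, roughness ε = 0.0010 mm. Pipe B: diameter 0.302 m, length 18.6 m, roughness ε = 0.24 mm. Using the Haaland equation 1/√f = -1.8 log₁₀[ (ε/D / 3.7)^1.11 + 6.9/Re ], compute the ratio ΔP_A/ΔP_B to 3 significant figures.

ΔP_A/ΔP_B ≈ 25.0

Pipe A: V = Q/A = 0.00592/0.04562 = 0.1298 m/s; Re = 3.277e+04; ε/D = 4.15e-06; Haaland → f = 0.02284; ΔP_A = f(L/D)(ρV²/2) = 134.2 Pa.
Pipe B: V = Q/A = 0.00592/0.07163 = 0.08265 m/s; Re = 2.615e+04; ε/D = 0.000795; Haaland → f = 0.02582; ΔP_B = f(L/D)(ρV²/2) = 5.371 Pa.
ΔP_A/ΔP_B = 134.2/5.371 = 25.0.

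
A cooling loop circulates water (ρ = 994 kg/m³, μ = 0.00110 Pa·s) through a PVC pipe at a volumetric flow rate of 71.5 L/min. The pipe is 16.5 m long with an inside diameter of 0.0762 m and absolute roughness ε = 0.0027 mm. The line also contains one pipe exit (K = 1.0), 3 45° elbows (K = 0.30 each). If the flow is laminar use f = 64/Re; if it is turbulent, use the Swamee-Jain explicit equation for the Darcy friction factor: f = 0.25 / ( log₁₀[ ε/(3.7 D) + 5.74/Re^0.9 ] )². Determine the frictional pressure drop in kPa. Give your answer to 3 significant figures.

Q = 71.5 L/min = 71.5/60000 = 0.001192 m³/s.
Cross-sectional area A = πD²/4 = π(0.0762)²/4 = 0.00456 m²; mean velocity V = Q/A = 0.001192/0.00456 = 0.2613 m/s.
Reynolds number Re = ρVD/μ = 994 · 0.2613 · 0.0762 / 0.0011 = 1.799e+04.
Re > 4000 → turbulent. Relative roughness ε/D = 2.7e-06/0.0762 = 3.54e-05. Swamee-Jain: f = 0.25/(log₁₀[3.54e-05/3.7 + 5.74/1.799e+04^0.9])² = 0.25/(log₁₀[9.58e-06 + 0.00085])² = 0.25/(-3.066)² = 0.0266.
Total minor-loss coefficient ΣK = 1·1 + 3·0.3 = 1.9.
ΔP = [f·L/D + ΣK]·(ρV²/2) = [0.0266·16.5/0.0762 + 1.9]·(994·0.2613²/2) = [5.759 + 1.9]·33.94 = 259.9 Pa.
ΔP = 259.9 Pa = 0.260 kPa.

ΔP ≈ 0.260 kPa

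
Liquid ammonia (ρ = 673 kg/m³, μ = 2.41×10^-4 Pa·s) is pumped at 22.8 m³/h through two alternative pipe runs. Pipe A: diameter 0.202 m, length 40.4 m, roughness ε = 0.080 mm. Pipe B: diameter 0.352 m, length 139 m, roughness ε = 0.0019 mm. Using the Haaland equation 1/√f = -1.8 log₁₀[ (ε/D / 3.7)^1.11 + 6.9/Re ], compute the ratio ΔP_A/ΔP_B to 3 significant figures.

ΔP_A/ΔP_B ≈ 4.60

Pipe A: V = Q/A = 0.006333/0.03205 = 0.1976 m/s; Re = 1.115e+05; ε/D = 0.000396; Haaland → f = 0.01933; ΔP_A = f(L/D)(ρV²/2) = 50.82 Pa.
Pipe B: V = Q/A = 0.006333/0.09731 = 0.06508 m/s; Re = 6.397e+04; ε/D = 5.4e-06; Haaland → f = 0.01962; ΔP_B = f(L/D)(ρV²/2) = 11.04 Pa.
ΔP_A/ΔP_B = 50.82/11.04 = 4.60.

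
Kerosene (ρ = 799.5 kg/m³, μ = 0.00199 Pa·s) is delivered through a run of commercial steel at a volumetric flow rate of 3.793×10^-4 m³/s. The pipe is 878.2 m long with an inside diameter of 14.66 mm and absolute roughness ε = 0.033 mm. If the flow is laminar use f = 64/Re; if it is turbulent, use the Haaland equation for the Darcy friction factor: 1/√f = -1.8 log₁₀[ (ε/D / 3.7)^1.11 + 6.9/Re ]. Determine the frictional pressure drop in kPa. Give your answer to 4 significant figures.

ΔP ≈ 3879 kPa

Cross-sectional area A = πD²/4 = π(0.01466)²/4 = 0.0001688 m²; mean velocity V = Q/A = 0.0003793/0.0001688 = 2.247 m/s.
Reynolds number Re = ρVD/μ = 799.5 · 2.247 · 0.01466 / 0.00199 = 1.324e+04.
Re > 4000 → turbulent. Relative roughness ε/D = 3.3e-05/0.01466 = 0.00225. Haaland: 1/√f = -1.8 log₁₀[(0.00225/3.7)^1.11 + 6.9/1.324e+04] = -1.8 log₁₀[0.000269 + 0.000521] = 5.584, so f = 0.03208.
Darcy-Weisbach: ΔP = f(L/D)(ρV²/2) = 0.03208·(878.2/0.01466)·(799.5·2.247²/2) = 0.03208·5.99e+04·2019 = 3.879e+06 Pa.
ΔP = 3.879e+06 Pa = 3879 kPa.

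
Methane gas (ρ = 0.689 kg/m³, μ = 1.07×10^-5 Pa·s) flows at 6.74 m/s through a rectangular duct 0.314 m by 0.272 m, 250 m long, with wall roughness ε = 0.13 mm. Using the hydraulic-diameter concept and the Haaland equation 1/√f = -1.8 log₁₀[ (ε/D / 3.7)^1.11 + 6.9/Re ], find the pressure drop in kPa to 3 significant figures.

ΔP ≈ 0.258 kPa

Hydraulic diameter D_h = 4A/P = 4·(0.314·0.272)/(2·(0.314+0.272)) = 0.3416/1.172 = 0.2915 m.
Re = ρVD_h/μ = 0.689·6.74·0.2915/1.07e-05 = 1.265e+05.
ε/D_h = 0.00013/0.2915 = 0.000446; Haaland gives 1/√f = -1.8 log₁₀[4.47e-05+5.45e-05] = 7.206, so f = 0.01926.
ΔP = f(L/D_h)(ρV²/2) = 0.01926·250/0.2915·15.65 = 258.5 Pa.
ΔP = 0.258 kPa.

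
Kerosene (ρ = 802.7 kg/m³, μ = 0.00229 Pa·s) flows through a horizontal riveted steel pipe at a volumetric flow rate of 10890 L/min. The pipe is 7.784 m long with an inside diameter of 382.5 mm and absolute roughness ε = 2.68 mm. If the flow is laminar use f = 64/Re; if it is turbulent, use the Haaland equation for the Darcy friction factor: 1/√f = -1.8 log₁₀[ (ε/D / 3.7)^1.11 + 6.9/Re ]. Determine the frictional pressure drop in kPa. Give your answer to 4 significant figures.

Q = 10890 L/min = 10890/60000 = 0.1815 m³/s.
Cross-sectional area A = πD²/4 = π(0.3825)²/4 = 0.1149 m²; mean velocity V = Q/A = 0.1815/0.1149 = 1.58 m/s.
Reynolds number Re = ρVD/μ = 802.7 · 1.58 · 0.3825 / 0.00229 = 2.118e+05.
Re > 4000 → turbulent. Relative roughness ε/D = 0.00268/0.3825 = 0.00701. Haaland: 1/√f = -1.8 log₁₀[(0.00701/3.7)^1.11 + 6.9/2.118e+05] = -1.8 log₁₀[0.00095 + 3.26e-05] = 5.414, so f = 0.03412.
Darcy-Weisbach: ΔP = f(L/D)(ρV²/2) = 0.03412·(7.784/0.3825)·(802.7·1.58²/2) = 0.03412·20.35·1001 = 695.3 Pa.
ΔP = 695.3 Pa = 0.6953 kPa.

ΔP ≈ 0.6953 kPa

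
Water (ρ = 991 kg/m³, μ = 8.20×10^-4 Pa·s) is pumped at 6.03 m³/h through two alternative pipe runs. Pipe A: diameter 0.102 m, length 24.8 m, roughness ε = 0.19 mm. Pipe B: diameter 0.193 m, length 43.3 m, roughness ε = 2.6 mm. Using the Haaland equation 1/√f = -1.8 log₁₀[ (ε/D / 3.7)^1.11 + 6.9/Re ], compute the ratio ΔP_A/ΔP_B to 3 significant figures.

Pipe A: V = Q/A = 0.001675/0.008171 = 0.205 m/s; Re = 2.527e+04; ε/D = 0.00186; Haaland → f = 0.0282; ΔP_A = f(L/D)(ρV²/2) = 142.7 Pa.
Pipe B: V = Q/A = 0.001675/0.02926 = 0.05725 m/s; Re = 1.335e+04; ε/D = 0.0135; Haaland → f = 0.04546; ΔP_B = f(L/D)(ρV²/2) = 16.57 Pa.
ΔP_A/ΔP_B = 142.7/16.57 = 8.62.

ΔP_A/ΔP_B ≈ 8.62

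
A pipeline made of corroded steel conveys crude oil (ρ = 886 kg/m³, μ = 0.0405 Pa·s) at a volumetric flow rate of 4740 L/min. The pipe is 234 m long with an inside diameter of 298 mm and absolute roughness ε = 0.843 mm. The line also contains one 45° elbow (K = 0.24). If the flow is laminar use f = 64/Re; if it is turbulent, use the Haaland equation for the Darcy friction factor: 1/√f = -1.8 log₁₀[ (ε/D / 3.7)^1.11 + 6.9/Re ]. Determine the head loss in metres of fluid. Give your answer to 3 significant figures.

Q = 4740 L/min = 4740/60000 = 0.079 m³/s.
Cross-sectional area A = πD²/4 = π(0.298)²/4 = 0.06975 m²; mean velocity V = Q/A = 0.079/0.06975 = 1.133 m/s.
Reynolds number Re = ρVD/μ = 886 · 1.133 · 0.298 / 0.0405 = 7384.
Re > 4000 → turbulent. Relative roughness ε/D = 0.000843/0.298 = 0.00283. Haaland: 1/√f = -1.8 log₁₀[(0.00283/3.7)^1.11 + 6.9/7384] = -1.8 log₁₀[0.000347 + 0.000934] = 5.206, so f = 0.0369.
Total minor-loss coefficient ΣK = 1·0.24 = 0.24.
ΔP = [f·L/D + ΣK]·(ρV²/2) = [0.0369·234/0.298 + 0.24]·(886·1.133²/2) = [28.97 + 0.24]·568.3 = 1.66e+04 Pa.
Head loss h_f = ΔP/(ρg) = 1.66e+04/(886·9.81) = 1.91 m.

h_f ≈ 1.91 m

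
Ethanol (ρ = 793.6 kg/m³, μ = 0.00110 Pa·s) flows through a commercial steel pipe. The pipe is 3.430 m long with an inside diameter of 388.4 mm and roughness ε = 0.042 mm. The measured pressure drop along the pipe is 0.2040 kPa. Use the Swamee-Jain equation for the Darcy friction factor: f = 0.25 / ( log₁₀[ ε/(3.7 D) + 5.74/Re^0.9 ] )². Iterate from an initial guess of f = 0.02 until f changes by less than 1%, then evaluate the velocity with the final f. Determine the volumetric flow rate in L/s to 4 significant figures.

Q ≈ 238.5 L/s

Rearranging Darcy-Weisbach: V = √(2·ΔP·D/(f·L·ρ)). With ε/D = 4.2e-05/0.3884 = 0.000108, iterate starting from f = 0.02:
  f = 0.02 → V = √(2·204·0.3884/(0.02·3.43·793.6)) = 1.706 m/s; Re = ρVD/μ = 4.781e+05; f → 0.01464
  f = 0.01464 → V = 1.994 m/s; Re = 5.589e+05; f → 0.01439
  f = 0.01439 → V = 2.012 m/s; Re = 5.637e+05; f → 0.01437
Converged (Δf/f < 1%). With the final f = 0.01437: V = √(2·204·0.3884/(0.01437·3.43·793.6)) = 2.013 m/s.
Q = V·A = 2.013·(π/4·0.3884²) = 0.2385 m³/s = 238.5 L/s.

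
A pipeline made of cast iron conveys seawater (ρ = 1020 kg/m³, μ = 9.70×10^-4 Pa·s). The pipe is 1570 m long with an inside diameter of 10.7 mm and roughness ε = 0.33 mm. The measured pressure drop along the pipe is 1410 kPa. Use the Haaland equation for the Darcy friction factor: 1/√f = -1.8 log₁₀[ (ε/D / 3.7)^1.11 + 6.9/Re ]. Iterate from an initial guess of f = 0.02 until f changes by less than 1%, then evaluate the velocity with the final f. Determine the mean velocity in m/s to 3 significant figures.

V ≈ 0.548 m/s

Rearranging Darcy-Weisbach: V = √(2·ΔP·D/(f·L·ρ)). With ε/D = 0.00033/0.0107 = 0.0308, iterate starting from f = 0.02:
  f = 0.02 → V = √(2·1.41e+06·0.0107/(0.02·1570·1020)) = 0.9706 m/s; Re = ρVD/μ = 1.092e+04; f → 0.06068
  f = 0.06068 → V = 0.5572 m/s; Re = 6270; f → 0.06262
  f = 0.06262 → V = 0.5486 m/s; Re = 6172; f → 0.06269
Converged (Δf/f < 1%). With the final f = 0.06269: V = √(2·1.41e+06·0.0107/(0.06269·1570·1020)) = 0.5482 m/s.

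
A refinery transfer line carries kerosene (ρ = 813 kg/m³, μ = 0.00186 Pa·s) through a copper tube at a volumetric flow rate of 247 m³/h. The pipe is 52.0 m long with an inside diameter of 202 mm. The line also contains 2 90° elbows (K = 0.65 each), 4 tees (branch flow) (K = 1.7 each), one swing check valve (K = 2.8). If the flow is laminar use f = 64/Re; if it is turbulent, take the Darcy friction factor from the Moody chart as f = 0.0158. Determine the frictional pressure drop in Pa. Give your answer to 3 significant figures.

Q = 247 m³/h = 247/3600 = 0.06861 m³/s.
Cross-sectional area A = πD²/4 = π(0.202)²/4 = 0.03205 m²; mean velocity V = Q/A = 0.06861/0.03205 = 2.141 m/s.
Reynolds number Re = ρVD/μ = 813 · 2.141 · 0.202 / 0.00186 = 1.89e+05.
Re > 4000 → turbulent; use the Moody-chart value f = 0.0158.
Total minor-loss coefficient ΣK = 2·0.65 + 4·1.7 + 1·2.8 = 10.9.
ΔP = [f·L/D + ΣK]·(ρV²/2) = [0.0158·52/0.202 + 10.9]·(813·2.141²/2) = [4.067 + 10.9]·1863 = 2.789e+04 Pa.

ΔP ≈ 27900 Pa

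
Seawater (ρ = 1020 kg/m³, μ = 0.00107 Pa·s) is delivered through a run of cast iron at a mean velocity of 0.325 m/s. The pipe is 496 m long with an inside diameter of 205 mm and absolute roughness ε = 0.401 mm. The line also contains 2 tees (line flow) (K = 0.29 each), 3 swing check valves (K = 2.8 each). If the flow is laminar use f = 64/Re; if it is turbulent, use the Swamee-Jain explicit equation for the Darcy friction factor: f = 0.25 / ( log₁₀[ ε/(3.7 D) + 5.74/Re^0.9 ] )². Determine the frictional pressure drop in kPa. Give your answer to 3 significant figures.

ΔP ≈ 3.88 kPa

Reynolds number Re = ρVD/μ = 1020 · 0.325 · 0.205 / 0.00107 = 6.351e+04.
Re > 4000 → turbulent. Relative roughness ε/D = 0.000401/0.205 = 0.00196. Swamee-Jain: f = 0.25/(log₁₀[0.00196/3.7 + 5.74/6.351e+04^0.9])² = 0.25/(log₁₀[0.000529 + 0.000273])² = 0.25/(-3.096)² = 0.02608.
Total minor-loss coefficient ΣK = 2·0.29 + 3·2.8 = 8.98.
ΔP = [f·L/D + ΣK]·(ρV²/2) = [0.02608·496/0.205 + 8.98]·(1020·0.325²/2) = [63.11 + 8.98]·53.87 = 3883 Pa.
ΔP = 3883 Pa = 3.88 kPa.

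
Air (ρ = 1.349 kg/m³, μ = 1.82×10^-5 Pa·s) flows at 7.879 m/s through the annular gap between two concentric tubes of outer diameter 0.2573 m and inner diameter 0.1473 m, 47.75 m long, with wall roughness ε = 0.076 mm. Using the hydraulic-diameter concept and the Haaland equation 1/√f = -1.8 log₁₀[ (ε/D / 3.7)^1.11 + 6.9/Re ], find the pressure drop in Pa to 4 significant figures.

ΔP ≈ 400.1 Pa

Hydraulic diameter D_h = 4A/P = D_o - D_i = 0.2573 - 0.1473 = 0.11 m.
Re = ρVD_h/μ = 1.349·7.879·0.11/1.82e-05 = 6.424e+04.
ε/D_h = 7.6e-05/0.11 = 0.000691; Haaland gives 1/√f = -1.8 log₁₀[7.26e-05+0.000107] = 6.74, so f = 0.02201.
ΔP = f(L/D_h)(ρV²/2) = 0.02201·47.75/0.11·41.87 = 400.1 Pa.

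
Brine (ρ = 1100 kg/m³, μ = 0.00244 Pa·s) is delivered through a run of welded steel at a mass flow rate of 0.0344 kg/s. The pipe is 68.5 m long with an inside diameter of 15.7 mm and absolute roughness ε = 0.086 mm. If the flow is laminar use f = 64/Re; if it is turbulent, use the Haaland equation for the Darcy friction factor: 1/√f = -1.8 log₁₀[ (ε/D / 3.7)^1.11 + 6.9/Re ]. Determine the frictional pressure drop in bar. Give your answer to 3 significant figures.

ΔP ≈ 0.0351 bar

A = πD²/4 = π(0.0157)²/4 = 0.0001936 m²; mean velocity V = ṁ/(ρA) = 0.0344/(1100 · 0.0001936) = 0.1615 m/s.
Reynolds number Re = ρVD/μ = 1100 · 0.1615 · 0.0157 / 0.00244 = 1143.
Re < 2300 → laminar flow, so f = 64/Re = 64/1143 = 0.05598 (the turbulent correlation is not needed).
Darcy-Weisbach: ΔP = f(L/D)(ρV²/2) = 0.05598·(68.5/0.0157)·(1100·0.1615²/2) = 0.05598·4363·14.35 = 3505 Pa.
ΔP = 3505 Pa = 0.0351 bar.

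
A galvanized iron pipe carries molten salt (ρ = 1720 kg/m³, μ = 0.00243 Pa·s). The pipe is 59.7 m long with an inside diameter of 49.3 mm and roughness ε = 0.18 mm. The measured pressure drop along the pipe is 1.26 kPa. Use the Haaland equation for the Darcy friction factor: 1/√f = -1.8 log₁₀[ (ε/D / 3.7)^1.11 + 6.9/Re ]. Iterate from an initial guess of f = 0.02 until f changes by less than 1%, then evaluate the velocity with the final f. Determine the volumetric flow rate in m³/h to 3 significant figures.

Q ≈ 1.20 m³/h

Rearranging Darcy-Weisbach: V = √(2·ΔP·D/(f·L·ρ)). With ε/D = 0.00018/0.0493 = 0.00365, iterate starting from f = 0.02:
  f = 0.02 → V = √(2·1260·0.0493/(0.02·59.7·1720)) = 0.246 m/s; Re = ρVD/μ = 8583; f → 0.03675
  f = 0.03675 → V = 0.1814 m/s; Re = 6332; f → 0.0391
  f = 0.0391 → V = 0.1759 m/s; Re = 6138; f → 0.03937
Converged (Δf/f < 1%). With the final f = 0.03937: V = √(2·1260·0.0493/(0.03937·59.7·1720)) = 0.1753 m/s.
Q = V·A = 0.1753·(π/4·0.0493²) = 0.0003346 m³/s = 1.20 m³/h.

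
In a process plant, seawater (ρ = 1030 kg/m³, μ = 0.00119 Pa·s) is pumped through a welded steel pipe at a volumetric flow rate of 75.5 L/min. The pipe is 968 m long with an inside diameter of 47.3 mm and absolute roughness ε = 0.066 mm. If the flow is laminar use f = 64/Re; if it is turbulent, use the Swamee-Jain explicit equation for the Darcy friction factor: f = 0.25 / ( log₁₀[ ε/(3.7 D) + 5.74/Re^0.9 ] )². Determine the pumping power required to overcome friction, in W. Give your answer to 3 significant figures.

P ≈ 185 W

Q = 75.5 L/min = 75.5/60000 = 0.001258 m³/s.
Cross-sectional area A = πD²/4 = π(0.0473)²/4 = 0.001757 m²; mean velocity V = Q/A = 0.001258/0.001757 = 0.7161 m/s.
Reynolds number Re = ρVD/μ = 1030 · 0.7161 · 0.0473 / 0.00119 = 2.932e+04.
Re > 4000 → turbulent. Relative roughness ε/D = 6.6e-05/0.0473 = 0.0014. Swamee-Jain: f = 0.25/(log₁₀[0.0014/3.7 + 5.74/2.932e+04^0.9])² = 0.25/(log₁₀[0.000377 + 0.000548])² = 0.25/(-3.034)² = 0.02716.
Darcy-Weisbach: ΔP = f(L/D)(ρV²/2) = 0.02716·(968/0.0473)·(1030·0.7161²/2) = 0.02716·2.047e+04·264.1 = 1.468e+05 Pa.
Pumping power P = QΔP = 0.001258·1.468e+05 = 184.7 W = 185 W.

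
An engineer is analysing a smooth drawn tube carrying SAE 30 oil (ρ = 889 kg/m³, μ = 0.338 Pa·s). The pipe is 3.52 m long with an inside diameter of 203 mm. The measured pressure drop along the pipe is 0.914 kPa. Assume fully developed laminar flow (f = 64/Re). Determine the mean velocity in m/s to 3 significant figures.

V ≈ 0.989 m/s

For laminar flow, f = 64/Re with Re = ρVD/μ, so Darcy-Weisbach reduces to ΔP = 32μLV/D². Solving for V: V = ΔP·D²/(32μL) = 914·(0.203)²/(32·0.338·3.52) = 0.9893 m/s.
Check: Re = ρVD/μ = 889·0.9893·0.203/0.338 = 528.2 < 2300, so the laminar assumption holds.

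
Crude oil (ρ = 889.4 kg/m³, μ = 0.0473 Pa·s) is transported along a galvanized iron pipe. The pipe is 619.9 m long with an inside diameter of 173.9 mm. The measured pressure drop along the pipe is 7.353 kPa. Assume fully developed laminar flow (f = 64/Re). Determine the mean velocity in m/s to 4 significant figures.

V ≈ 0.2370 m/s

For laminar flow, f = 64/Re with Re = ρVD/μ, so Darcy-Weisbach reduces to ΔP = 32μLV/D². Solving for V: V = ΔP·D²/(32μL) = 7353·(0.1739)²/(32·0.0473·619.9) = 0.237 m/s.
Check: Re = ρVD/μ = 889.4·0.237·0.1739/0.0473 = 774.9 < 2300, so the laminar assumption holds.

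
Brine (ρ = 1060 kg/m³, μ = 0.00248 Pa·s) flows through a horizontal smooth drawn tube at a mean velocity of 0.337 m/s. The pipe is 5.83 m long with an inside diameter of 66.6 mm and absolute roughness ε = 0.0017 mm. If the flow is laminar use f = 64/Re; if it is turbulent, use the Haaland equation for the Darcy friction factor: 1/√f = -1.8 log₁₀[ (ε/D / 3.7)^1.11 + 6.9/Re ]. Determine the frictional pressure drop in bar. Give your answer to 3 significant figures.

ΔP ≈ 0.00165 bar

Reynolds number Re = ρVD/μ = 1060 · 0.337 · 0.0666 / 0.00248 = 9593.
Re > 4000 → turbulent. Relative roughness ε/D = 1.7e-06/0.0666 = 2.55e-05. Haaland: 1/√f = -1.8 log₁₀[(2.55e-05/3.7)^1.11 + 6.9/9593] = -1.8 log₁₀[1.87e-06 + 0.000719] = 5.656, so f = 0.03126.
Darcy-Weisbach: ΔP = f(L/D)(ρV²/2) = 0.03126·(5.83/0.0666)·(1060·0.337²/2) = 0.03126·87.54·60.19 = 164.7 Pa.
ΔP = 164.7 Pa = 0.00165 bar.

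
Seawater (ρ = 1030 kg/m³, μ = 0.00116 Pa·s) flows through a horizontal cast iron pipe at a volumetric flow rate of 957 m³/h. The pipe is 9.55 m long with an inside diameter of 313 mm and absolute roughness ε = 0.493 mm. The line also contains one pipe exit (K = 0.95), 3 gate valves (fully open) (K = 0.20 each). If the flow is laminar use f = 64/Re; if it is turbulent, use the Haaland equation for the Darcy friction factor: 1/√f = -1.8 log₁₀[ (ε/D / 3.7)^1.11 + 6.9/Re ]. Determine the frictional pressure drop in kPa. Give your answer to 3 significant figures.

Q = 957 m³/h = 957/3600 = 0.2658 m³/s.
Cross-sectional area A = πD²/4 = π(0.313)²/4 = 0.07694 m²; mean velocity V = Q/A = 0.2658/0.07694 = 3.455 m/s.
Reynolds number Re = ρVD/μ = 1030 · 3.455 · 0.313 / 0.00116 = 9.602e+05.
Re > 4000 → turbulent. Relative roughness ε/D = 0.000493/0.313 = 0.00158. Haaland: 1/√f = -1.8 log₁₀[(0.00158/3.7)^1.11 + 6.9/9.602e+05] = -1.8 log₁₀[0.000181 + 7.19e-06] = 6.705, so f = 0.02225.
Total minor-loss coefficient ΣK = 1·0.95 + 3·0.2 = 1.55.
ΔP = [f·L/D + ΣK]·(ρV²/2) = [0.02225·9.55/0.313 + 1.55]·(1030·3.455²/2) = [0.6787 + 1.55]·6147 = 1.37e+04 Pa.
ΔP = 1.37e+04 Pa = 13.7 kPa.

ΔP ≈ 13.7 kPa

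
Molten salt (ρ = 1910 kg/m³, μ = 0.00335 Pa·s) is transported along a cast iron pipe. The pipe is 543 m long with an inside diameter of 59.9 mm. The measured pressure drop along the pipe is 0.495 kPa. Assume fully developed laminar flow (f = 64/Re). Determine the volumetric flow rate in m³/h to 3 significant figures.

For laminar flow, f = 64/Re with Re = ρVD/μ, so Darcy-Weisbach reduces to ΔP = 32μLV/D². Solving for V: V = ΔP·D²/(32μL) = 495·(0.0599)²/(32·0.00335·543) = 0.03051 m/s.
Check: Re = ρVD/μ = 1910·0.03051·0.0599/0.00335 = 1042 < 2300, so the laminar assumption holds.
Q = V·A = 0.03051·(π/4·0.0599²) = 8.598e-05 m³/s = 0.310 m³/h.

Q ≈ 0.310 m³/h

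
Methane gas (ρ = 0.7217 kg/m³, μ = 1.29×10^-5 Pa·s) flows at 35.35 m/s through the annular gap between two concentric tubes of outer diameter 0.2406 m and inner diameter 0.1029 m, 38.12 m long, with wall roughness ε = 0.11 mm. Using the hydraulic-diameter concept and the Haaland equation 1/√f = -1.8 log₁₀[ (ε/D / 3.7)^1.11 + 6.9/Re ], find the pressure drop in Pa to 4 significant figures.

Hydraulic diameter D_h = 4A/P = D_o - D_i = 0.2406 - 0.1029 = 0.1377 m.
Re = ρVD_h/μ = 0.7217·35.35·0.1377/1.29e-05 = 2.723e+05.
ε/D_h = 0.00011/0.1377 = 0.000799; Haaland gives 1/√f = -1.8 log₁₀[8.53e-05+2.53e-05] = 7.121, so f = 0.01972.
ΔP = f(L/D_h)(ρV²/2) = 0.01972·38.12/0.1377·450.9 = 2462 Pa.

ΔP ≈ 2462 Pa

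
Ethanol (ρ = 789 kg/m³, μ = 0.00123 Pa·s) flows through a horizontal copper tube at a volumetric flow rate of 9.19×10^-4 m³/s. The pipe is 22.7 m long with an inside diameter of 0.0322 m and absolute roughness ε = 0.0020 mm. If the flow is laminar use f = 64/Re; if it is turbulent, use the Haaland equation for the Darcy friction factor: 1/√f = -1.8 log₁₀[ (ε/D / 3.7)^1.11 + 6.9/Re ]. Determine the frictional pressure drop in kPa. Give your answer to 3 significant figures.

ΔP ≈ 8.82 kPa

Cross-sectional area A = πD²/4 = π(0.0322)²/4 = 0.0008143 m²; mean velocity V = Q/A = 0.000919/0.0008143 = 1.129 m/s.
Reynolds number Re = ρVD/μ = 789 · 1.129 · 0.0322 / 0.00123 = 2.331e+04.
Re > 4000 → turbulent. Relative roughness ε/D = 2e-06/0.0322 = 6.21e-05. Haaland: 1/√f = -1.8 log₁₀[(6.21e-05/3.7)^1.11 + 6.9/2.331e+04] = -1.8 log₁₀[5.01e-06 + 0.000296] = 6.339, so f = 0.02489.
Darcy-Weisbach: ΔP = f(L/D)(ρV²/2) = 0.02489·(22.7/0.0322)·(789·1.129²/2) = 0.02489·705·502.4 = 8816 Pa.
ΔP = 8816 Pa = 8.82 kPa.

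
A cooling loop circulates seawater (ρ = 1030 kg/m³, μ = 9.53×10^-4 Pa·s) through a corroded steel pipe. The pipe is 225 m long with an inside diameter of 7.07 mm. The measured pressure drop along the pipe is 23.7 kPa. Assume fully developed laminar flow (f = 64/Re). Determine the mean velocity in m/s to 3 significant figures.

For laminar flow, f = 64/Re with Re = ρVD/μ, so Darcy-Weisbach reduces to ΔP = 32μLV/D². Solving for V: V = ΔP·D²/(32μL) = 2.37e+04·(0.00707)²/(32·0.000953·225) = 0.1726 m/s.
Check: Re = ρVD/μ = 1030·0.1726·0.00707/0.000953 = 1319 < 2300, so the laminar assumption holds.

V ≈ 0.173 m/s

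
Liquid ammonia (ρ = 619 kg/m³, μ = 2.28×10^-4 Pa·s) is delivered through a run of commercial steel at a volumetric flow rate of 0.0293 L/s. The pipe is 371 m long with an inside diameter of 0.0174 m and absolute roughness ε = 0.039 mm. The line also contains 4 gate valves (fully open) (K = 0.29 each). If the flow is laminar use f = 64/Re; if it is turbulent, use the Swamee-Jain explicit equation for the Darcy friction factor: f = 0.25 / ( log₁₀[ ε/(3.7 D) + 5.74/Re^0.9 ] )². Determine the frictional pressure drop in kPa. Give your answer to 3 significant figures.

Q = 0.0293 L/s = 0.0293/1000 = 2.93e-05 m³/s.
Cross-sectional area A = πD²/4 = π(0.0174)²/4 = 0.0002378 m²; mean velocity V = Q/A = 2.93e-05/0.0002378 = 0.1232 m/s.
Reynolds number Re = ρVD/μ = 619 · 0.1232 · 0.0174 / 0.000228 = 5821.
Re > 4000 → turbulent. Relative roughness ε/D = 3.9e-05/0.0174 = 0.00224. Swamee-Jain: f = 0.25/(log₁₀[0.00224/3.7 + 5.74/5821^0.9])² = 0.25/(log₁₀[0.000606 + 0.00235])² = 0.25/(-2.53)² = 0.03906.
Total minor-loss coefficient ΣK = 4·0.29 = 1.16.
ΔP = [f·L/D + ΣK]·(ρV²/2) = [0.03906·371/0.0174 + 1.16]·(619·0.1232²/2) = [832.9 + 1.16]·4.699 = 3919 Pa.
ΔP = 3919 Pa = 3.92 kPa.

ΔP ≈ 3.92 kPa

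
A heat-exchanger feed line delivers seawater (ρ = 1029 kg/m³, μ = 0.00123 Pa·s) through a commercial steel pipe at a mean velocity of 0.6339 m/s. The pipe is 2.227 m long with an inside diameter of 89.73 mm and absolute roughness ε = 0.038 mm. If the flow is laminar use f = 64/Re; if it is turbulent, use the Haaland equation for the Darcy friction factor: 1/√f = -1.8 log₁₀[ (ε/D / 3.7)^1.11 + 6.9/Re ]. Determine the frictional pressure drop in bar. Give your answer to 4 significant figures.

Reynolds number Re = ρVD/μ = 1029 · 0.6339 · 0.08973 / 0.00123 = 4.758e+04.
Re > 4000 → turbulent. Relative roughness ε/D = 3.8e-05/0.08973 = 0.000423. Haaland: 1/√f = -1.8 log₁₀[(0.000423/3.7)^1.11 + 6.9/4.758e+04] = -1.8 log₁₀[4.22e-05 + 0.000145] = 6.71, so f = 0.02221.
Darcy-Weisbach: ΔP = f(L/D)(ρV²/2) = 0.02221·(2.227/0.08973)·(1029·0.6339²/2) = 0.02221·24.82·206.7 = 114 Pa.
ΔP = 114 Pa = 0.001140 bar.

ΔP ≈ 0.001140 bar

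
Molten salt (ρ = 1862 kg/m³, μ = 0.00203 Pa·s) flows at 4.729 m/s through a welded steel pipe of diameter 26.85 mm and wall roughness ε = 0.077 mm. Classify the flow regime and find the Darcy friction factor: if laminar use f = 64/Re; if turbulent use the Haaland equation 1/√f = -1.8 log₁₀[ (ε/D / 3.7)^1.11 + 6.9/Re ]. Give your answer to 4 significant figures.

f ≈ 0.02693

Re = ρVD/μ = 1862·4.729·0.02685/0.00203 = 1.165e+05.
Re > 4000 → turbulent. ε/D = 7.7e-05/0.02685 = 0.00287; Haaland: 1/√f = -1.8 log₁₀[0.000353 + 5.92e-05] = 6.094, so f = 0.02693.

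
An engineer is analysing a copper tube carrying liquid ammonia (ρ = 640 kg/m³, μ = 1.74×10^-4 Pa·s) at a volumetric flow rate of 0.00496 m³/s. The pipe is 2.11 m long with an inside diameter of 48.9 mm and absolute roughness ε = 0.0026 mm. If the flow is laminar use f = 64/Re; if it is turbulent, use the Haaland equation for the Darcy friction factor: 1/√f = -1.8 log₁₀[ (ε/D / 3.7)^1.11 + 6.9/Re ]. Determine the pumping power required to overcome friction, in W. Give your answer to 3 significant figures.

P ≈ 6.60 W

Cross-sectional area A = πD²/4 = π(0.0489)²/4 = 0.001878 m²; mean velocity V = Q/A = 0.00496/0.001878 = 2.641 m/s.
Reynolds number Re = ρVD/μ = 640 · 2.641 · 0.0489 / 0.000174 = 4.75e+05.
Re > 4000 → turbulent. Relative roughness ε/D = 2.6e-06/0.0489 = 5.32e-05. Haaland: 1/√f = -1.8 log₁₀[(5.32e-05/3.7)^1.11 + 6.9/4.75e+05] = -1.8 log₁₀[4.21e-06 + 1.45e-05] = 8.509, so f = 0.01381.
Darcy-Weisbach: ΔP = f(L/D)(ρV²/2) = 0.01381·(2.11/0.0489)·(640·2.641²/2) = 0.01381·43.15·2232 = 1330 Pa.
Pumping power P = QΔP = 0.00496·1330 = 6.598 W = 6.60 W.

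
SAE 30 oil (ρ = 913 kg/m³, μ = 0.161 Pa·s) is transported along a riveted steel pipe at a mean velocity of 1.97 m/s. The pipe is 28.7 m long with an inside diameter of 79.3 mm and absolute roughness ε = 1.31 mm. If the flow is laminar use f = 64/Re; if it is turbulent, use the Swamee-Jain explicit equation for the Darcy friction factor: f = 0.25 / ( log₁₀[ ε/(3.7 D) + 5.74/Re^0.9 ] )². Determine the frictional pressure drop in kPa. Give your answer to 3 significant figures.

ΔP ≈ 46.3 kPa

Reynolds number Re = ρVD/μ = 913 · 1.97 · 0.0793 / 0.161 = 885.9.
Re < 2300 → laminar flow, so f = 64/Re = 64/885.9 = 0.07224 (the turbulent correlation is not needed).
Darcy-Weisbach: ΔP = f(L/D)(ρV²/2) = 0.07224·(28.7/0.0793)·(913·1.97²/2) = 0.07224·361.9·1772 = 4.632e+04 Pa.
ΔP = 4.632e+04 Pa = 46.3 kPa.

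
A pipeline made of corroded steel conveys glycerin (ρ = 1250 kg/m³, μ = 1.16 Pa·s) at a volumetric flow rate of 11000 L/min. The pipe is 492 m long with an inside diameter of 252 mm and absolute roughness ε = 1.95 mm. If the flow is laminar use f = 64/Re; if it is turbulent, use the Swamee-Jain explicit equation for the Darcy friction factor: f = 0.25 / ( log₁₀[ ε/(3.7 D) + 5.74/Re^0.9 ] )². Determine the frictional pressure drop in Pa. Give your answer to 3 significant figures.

Q = 11000 L/min = 11000/60000 = 0.1833 m³/s.
Cross-sectional area A = πD²/4 = π(0.252)²/4 = 0.04988 m²; mean velocity V = Q/A = 0.1833/0.04988 = 3.676 m/s.
Reynolds number Re = ρVD/μ = 1250 · 3.676 · 0.252 / 1.16 = 998.2.
Re < 2300 → laminar flow, so f = 64/Re = 64/998.2 = 0.06412 (the turbulent correlation is not needed).
Darcy-Weisbach: ΔP = f(L/D)(ρV²/2) = 0.06412·(492/0.252)·(1250·3.676²/2) = 0.06412·1952·8445 = 1.057e+06 Pa.

ΔP ≈ 1.06×10^6 Pa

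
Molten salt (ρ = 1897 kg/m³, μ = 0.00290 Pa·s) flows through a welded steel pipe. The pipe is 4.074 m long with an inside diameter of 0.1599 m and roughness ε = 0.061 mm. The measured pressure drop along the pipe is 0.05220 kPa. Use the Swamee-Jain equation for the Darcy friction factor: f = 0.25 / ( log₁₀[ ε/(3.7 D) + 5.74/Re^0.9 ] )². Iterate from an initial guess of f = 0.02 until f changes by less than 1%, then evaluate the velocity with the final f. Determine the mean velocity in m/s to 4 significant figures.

V ≈ 0.2981 m/s

Rearranging Darcy-Weisbach: V = √(2·ΔP·D/(f·L·ρ)). With ε/D = 6.1e-05/0.1599 = 0.000381, iterate starting from f = 0.02:
  f = 0.02 → V = √(2·52.2·0.1599/(0.02·4.074·1897)) = 0.3286 m/s; Re = ρVD/μ = 3.437e+04; f → 0.02384
  f = 0.02384 → V = 0.301 m/s; Re = 3.148e+04; f → 0.02426
  f = 0.02426 → V = 0.2984 m/s; Re = 3.121e+04; f → 0.02431
Converged (Δf/f < 1%). With the final f = 0.02431: V = √(2·52.2·0.1599/(0.02431·4.074·1897)) = 0.2981 m/s.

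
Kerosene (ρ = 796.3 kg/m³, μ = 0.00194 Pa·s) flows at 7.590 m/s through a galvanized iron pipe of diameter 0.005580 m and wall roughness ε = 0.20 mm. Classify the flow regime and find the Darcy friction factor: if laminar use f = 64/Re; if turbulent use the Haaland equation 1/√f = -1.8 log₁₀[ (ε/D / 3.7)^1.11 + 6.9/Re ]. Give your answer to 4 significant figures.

f ≈ 0.06338

Re = ρVD/μ = 796.3·7.59·0.00558/0.00194 = 1.738e+04.
Re > 4000 → turbulent. ε/D = 0.0002/0.00558 = 0.0358; Haaland: 1/√f = -1.8 log₁₀[0.00582 + 0.000397] = 3.972, so f = 0.06338.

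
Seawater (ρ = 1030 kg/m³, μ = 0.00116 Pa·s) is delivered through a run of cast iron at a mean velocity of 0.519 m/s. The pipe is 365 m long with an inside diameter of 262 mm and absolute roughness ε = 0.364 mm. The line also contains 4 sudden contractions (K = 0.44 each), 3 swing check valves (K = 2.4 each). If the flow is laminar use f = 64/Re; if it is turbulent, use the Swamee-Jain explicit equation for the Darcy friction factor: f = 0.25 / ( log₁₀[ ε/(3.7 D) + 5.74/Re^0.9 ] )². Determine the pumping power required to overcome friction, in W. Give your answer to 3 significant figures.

Reynolds number Re = ρVD/μ = 1030 · 0.519 · 0.262 / 0.00116 = 1.207e+05.
Re > 4000 → turbulent. Relative roughness ε/D = 0.000364/0.262 = 0.00139. Swamee-Jain: f = 0.25/(log₁₀[0.00139/3.7 + 5.74/1.207e+05^0.9])² = 0.25/(log₁₀[0.000375 + 0.000153])² = 0.25/(-3.277)² = 0.02328.
Total minor-loss coefficient ΣK = 4·0.44 + 3·2.4 = 8.96.
ΔP = [f·L/D + ΣK]·(ρV²/2) = [0.02328·365/0.262 + 8.96]·(1030·0.519²/2) = [32.44 + 8.96]·138.7 = 5743 Pa.
Q = V·A = 0.519·0.05391 = 0.02798 m³/s.
Pumping power P = QΔP = 0.02798·5743 = 160.7 W = 161 W.

P ≈ 161 W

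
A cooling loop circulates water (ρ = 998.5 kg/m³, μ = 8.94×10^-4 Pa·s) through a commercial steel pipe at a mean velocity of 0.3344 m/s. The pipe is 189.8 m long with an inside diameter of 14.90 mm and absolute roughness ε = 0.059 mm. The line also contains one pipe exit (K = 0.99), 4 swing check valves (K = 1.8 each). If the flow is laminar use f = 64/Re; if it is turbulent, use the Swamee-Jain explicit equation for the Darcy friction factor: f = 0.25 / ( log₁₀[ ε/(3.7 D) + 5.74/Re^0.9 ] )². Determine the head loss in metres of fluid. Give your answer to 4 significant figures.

Reynolds number Re = ρVD/μ = 998.5 · 0.3344 · 0.0149 / 0.000894 = 5565.
Re > 4000 → turbulent. Relative roughness ε/D = 5.9e-05/0.0149 = 0.00396. Swamee-Jain: f = 0.25/(log₁₀[0.00396/3.7 + 5.74/5565^0.9])² = 0.25/(log₁₀[0.00107 + 0.00244])² = 0.25/(-2.454)² = 0.04151.
Total minor-loss coefficient ΣK = 1·0.99 + 4·1.8 = 8.19.
ΔP = [f·L/D + ΣK]·(ρV²/2) = [0.04151·189.8/0.0149 + 8.19]·(998.5·0.3344²/2) = [528.7 + 8.19]·55.83 = 2.997e+04 Pa.
Head loss h_f = ΔP/(ρg) = 2.997e+04/(998.5·9.81) = 3.060 m.

h_f ≈ 3.060 m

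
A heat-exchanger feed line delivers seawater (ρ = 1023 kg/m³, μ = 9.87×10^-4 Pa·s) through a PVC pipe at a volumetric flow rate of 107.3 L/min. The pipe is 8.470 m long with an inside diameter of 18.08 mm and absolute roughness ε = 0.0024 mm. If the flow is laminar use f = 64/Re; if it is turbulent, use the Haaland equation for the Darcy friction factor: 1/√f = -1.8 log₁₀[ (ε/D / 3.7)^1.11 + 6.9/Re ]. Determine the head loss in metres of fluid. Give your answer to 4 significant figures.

Q = 107.3 L/min = 107.3/60000 = 0.001788 m³/s.
Cross-sectional area A = πD²/4 = π(0.01808)²/4 = 0.0002567 m²; mean velocity V = Q/A = 0.001788/0.0002567 = 6.966 m/s.
Reynolds number Re = ρVD/μ = 1023 · 6.966 · 0.01808 / 0.000987 = 1.305e+05.
Re > 4000 → turbulent. Relative roughness ε/D = 2.4e-06/0.01808 = 0.000133. Haaland: 1/√f = -1.8 log₁₀[(0.000133/3.7)^1.11 + 6.9/1.305e+05] = -1.8 log₁₀[1.16e-05 + 5.29e-05] = 7.543, so f = 0.01758.
Darcy-Weisbach: ΔP = f(L/D)(ρV²/2) = 0.01758·(8.47/0.01808)·(1023·6.966²/2) = 0.01758·468.5·2.482e+04 = 2.044e+05 Pa.
Head loss h_f = ΔP/(ρg) = 2.044e+05/(1023·9.81) = 20.36 m.

h_f ≈ 20.36 m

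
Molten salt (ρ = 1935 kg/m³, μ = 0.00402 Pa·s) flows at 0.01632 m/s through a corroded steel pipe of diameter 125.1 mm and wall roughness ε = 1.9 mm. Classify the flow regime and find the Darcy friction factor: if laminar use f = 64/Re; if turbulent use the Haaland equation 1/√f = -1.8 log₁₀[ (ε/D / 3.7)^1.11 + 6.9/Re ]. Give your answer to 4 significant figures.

f ≈ 0.06512

Re = ρVD/μ = 1935·0.01632·0.1251/0.00402 = 982.7.
Re < 2300 → laminar, so f = 64/Re = 0.06512 (roughness is irrelevant in laminar flow).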